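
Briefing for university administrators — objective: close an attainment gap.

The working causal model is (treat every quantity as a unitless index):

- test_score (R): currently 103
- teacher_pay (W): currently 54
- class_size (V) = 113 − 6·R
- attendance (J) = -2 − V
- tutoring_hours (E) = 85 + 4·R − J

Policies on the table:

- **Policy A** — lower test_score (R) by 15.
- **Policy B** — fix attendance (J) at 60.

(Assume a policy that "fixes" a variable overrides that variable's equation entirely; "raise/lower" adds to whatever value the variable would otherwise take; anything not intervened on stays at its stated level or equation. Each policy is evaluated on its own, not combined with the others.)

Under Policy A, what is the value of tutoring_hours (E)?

24

Policy A (R − 15):
  R = 103 − 15 = 88
  V = 113 − 6·88 = -415
  J = -2 − (-415) = 413
  E = 85 + 4·88 − 413 = 24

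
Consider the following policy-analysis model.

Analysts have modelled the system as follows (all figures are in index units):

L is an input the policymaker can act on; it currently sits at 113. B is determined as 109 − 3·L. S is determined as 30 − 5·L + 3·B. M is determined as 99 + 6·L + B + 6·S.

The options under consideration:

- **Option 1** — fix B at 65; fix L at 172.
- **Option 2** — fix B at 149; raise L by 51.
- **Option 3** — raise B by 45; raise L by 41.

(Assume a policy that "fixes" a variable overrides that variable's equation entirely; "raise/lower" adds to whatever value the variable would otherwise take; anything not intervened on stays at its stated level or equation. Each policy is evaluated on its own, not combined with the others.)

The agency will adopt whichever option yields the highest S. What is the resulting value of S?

Option 1 (B := 65, L := 172):
  L = 172
  B = 65
  S = 30 − 5·172 + 3·65 = -635
Option 2 (B := 149, L + 51):
  L = 113 + 51 = 164
  B = 149
  S = 30 − 5·164 + 3·149 = -343
Option 3 (B + 45, L + 41):
  L = 113 + 41 = 154
  B = 109 − 3·154 (+45 from intervention) = -308
  S = 30 − 5·154 + 3·(-308) = -1664
Comparing — Option 1: S=-635, Option 2: S=-343, Option 3: S=-1664. Highest is -343 (Option 2).

-343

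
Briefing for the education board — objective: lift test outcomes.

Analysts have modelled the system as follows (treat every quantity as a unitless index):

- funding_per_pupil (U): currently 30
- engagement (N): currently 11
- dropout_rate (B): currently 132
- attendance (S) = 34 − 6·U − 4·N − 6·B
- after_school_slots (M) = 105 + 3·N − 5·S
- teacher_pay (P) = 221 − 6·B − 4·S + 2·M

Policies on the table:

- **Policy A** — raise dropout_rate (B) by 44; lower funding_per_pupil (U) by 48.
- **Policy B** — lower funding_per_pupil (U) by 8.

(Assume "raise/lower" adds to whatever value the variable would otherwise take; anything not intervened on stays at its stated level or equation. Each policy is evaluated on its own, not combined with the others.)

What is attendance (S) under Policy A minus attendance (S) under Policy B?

Policy A (B + 44, U − 48):
  U = 30 − 48 = -18
  N = 11
  B = 132 + 44 = 176
  S = 34 − 6·(-18) − 4·11 − 6·176 = -958
Policy B (U − 8):
  U = 30 − 8 = 22
  N = 11
  B = 132
  S = 34 − 6·22 − 4·11 − 6·132 = -934
S: -958 − (-934) = -24

-24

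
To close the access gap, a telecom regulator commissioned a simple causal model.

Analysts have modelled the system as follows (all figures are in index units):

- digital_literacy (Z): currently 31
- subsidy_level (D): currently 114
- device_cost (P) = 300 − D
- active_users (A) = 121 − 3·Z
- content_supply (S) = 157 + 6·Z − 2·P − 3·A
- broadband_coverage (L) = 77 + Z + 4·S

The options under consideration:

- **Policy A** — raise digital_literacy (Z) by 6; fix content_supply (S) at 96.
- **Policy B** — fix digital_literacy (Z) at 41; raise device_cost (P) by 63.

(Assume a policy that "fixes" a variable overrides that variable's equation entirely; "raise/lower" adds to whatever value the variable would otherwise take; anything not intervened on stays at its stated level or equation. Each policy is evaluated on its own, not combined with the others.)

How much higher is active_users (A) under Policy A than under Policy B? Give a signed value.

Policy A (Z + 6, S := 96):
  Z = 31 + 6 = 37
  A = 121 − 3·37 = 10
Policy B (Z := 41, P + 63):
  Z = 41
  A = 121 − 3·41 = -2
A: 10 − (-2) = 12

12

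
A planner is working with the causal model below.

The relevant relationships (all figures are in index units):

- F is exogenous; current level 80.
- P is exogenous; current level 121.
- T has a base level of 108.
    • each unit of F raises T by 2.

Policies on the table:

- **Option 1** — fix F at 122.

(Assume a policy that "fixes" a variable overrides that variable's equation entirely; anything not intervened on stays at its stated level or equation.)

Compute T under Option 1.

Option 1 (F := 122):
  F = 122
  T = 108 + 2·122 = 352

352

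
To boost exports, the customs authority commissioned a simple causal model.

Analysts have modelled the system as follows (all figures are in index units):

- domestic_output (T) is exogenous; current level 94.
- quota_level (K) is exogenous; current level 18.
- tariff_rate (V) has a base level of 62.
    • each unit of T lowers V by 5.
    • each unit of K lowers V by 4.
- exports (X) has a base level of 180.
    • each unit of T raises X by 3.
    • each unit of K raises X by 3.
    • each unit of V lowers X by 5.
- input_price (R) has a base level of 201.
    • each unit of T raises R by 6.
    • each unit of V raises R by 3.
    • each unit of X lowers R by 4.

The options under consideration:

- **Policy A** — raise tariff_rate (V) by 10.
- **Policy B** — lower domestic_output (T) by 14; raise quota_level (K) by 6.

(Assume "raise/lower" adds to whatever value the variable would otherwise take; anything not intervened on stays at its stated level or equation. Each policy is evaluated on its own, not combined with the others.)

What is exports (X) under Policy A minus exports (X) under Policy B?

204

Policy A (V + 10):
  T = 94
  K = 18
  V = 62 − 5·94 − 4·18 (+10 from intervention) = -470
  X = 180 + 3·94 + 3·18 − 5·(-470) = 2866
Policy B (T − 14, K + 6):
  T = 94 − 14 = 80
  K = 18 + 6 = 24
  V = 62 − 5·80 − 4·24 = -434
  X = 180 + 3·80 + 3·24 − 5·(-434) = 2662
X: 2866 − 2662 = 204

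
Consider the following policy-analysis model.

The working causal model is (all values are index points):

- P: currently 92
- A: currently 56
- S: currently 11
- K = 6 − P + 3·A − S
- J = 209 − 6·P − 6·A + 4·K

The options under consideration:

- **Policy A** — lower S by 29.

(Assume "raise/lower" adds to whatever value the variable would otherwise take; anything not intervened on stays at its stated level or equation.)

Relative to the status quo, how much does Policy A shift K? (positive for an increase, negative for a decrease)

Baseline:
  P = 92
  A = 56
  S = 11
  K = 6 − 92 + 3·56 − 11 = 71
Policy A (S − 29):
  P = 92
  A = 56
  S = 11 − 29 = -18
  K = 6 − 92 + 3·56 − (-18) = 100
Change in K: 100 − 71 = 29

29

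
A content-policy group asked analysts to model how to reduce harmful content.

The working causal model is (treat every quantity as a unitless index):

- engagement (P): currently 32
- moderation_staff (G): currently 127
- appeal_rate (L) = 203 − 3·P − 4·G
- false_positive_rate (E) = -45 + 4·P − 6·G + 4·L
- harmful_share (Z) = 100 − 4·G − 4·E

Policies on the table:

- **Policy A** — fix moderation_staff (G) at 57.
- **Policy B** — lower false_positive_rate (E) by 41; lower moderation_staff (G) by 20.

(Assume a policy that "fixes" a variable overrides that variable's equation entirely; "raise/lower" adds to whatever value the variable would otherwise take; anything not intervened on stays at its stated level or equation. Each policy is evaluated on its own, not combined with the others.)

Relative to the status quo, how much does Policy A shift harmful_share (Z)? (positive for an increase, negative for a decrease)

-5880

Baseline:
  P = 32
  G = 127
  L = 203 − 3·32 − 4·127 = -401
  E = -45 + 4·32 − 6·127 + 4·(-401) = -2283
  Z = 100 − 4·127 − 4·(-2283) = 8724
Policy A (G := 57):
  P = 32
  G = 57
  L = 203 − 3·32 − 4·57 = -121
  E = -45 + 4·32 − 6·57 + 4·(-121) = -743
  Z = 100 − 4·57 − 4·(-743) = 2844
Change in Z: 2844 − 8724 = -5880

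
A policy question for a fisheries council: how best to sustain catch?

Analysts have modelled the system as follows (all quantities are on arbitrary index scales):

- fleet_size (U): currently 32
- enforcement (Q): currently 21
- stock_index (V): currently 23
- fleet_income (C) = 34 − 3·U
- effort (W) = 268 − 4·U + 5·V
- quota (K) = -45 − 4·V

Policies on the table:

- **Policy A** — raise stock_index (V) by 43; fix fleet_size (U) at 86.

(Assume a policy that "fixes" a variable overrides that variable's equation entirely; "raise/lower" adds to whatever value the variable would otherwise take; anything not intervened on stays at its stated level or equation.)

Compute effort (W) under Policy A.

Policy A (V + 43, U := 86):
  U = 86
  V = 23 + 43 = 66
  W = 268 − 4·86 + 5·66 = 254

254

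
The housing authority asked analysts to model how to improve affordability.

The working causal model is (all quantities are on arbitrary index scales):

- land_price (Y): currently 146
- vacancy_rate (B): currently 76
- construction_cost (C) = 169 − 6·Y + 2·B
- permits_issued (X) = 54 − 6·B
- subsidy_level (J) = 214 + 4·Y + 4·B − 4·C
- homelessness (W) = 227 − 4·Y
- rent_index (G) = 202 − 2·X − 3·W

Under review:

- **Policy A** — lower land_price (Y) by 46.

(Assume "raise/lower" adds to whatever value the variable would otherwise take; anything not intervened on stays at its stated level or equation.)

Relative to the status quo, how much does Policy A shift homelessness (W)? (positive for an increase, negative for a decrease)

184

Baseline:
  Y = 146
  W = 227 − 4·146 = -357
Policy A (Y − 46):
  Y = 146 − 46 = 100
  W = 227 − 4·100 = -173
Change in W: -173 − (-357) = 184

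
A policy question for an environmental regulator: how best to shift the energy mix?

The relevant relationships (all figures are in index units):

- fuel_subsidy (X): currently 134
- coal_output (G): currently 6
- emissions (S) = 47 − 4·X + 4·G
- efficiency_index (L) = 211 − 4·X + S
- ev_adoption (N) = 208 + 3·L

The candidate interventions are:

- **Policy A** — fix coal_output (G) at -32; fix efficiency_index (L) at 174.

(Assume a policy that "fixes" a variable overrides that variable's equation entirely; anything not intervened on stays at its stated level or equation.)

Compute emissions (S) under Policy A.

-617

Policy A (G := -32, L := 174):
  X = 134
  G = -32
  S = 47 − 4·134 + 4·(-32) = -617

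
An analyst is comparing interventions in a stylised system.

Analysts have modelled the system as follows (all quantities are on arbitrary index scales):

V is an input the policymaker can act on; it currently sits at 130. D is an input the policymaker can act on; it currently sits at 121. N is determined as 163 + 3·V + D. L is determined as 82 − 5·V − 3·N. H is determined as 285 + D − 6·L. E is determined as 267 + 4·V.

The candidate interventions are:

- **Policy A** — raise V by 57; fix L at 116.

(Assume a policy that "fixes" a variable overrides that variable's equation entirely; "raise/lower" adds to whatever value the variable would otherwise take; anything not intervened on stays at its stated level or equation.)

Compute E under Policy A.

1015

Policy A (V + 57, L := 116):
  V = 130 + 57 = 187
  E = 267 + 4·187 = 1015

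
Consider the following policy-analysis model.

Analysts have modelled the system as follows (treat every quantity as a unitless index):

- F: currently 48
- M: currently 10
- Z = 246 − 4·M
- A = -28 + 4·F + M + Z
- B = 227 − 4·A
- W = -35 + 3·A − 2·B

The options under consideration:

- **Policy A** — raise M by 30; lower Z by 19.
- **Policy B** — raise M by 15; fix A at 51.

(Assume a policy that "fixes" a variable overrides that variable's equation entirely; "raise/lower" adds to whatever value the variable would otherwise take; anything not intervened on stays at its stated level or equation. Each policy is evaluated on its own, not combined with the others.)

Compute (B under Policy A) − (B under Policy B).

-880

Policy A (M + 30, Z − 19):
  F = 48
  M = 10 + 30 = 40
  Z = 246 − 4·40 (−19 from intervention) = 67
  A = -28 + 4·48 + 40 + 67 = 271
  B = 227 − 4·271 = -857
Policy B (M + 15, A := 51):
  F = 48
  M = 10 + 15 = 25
  Z = 246 − 4·25 = 146
  A = 51
  B = 227 − 4·51 = 23
B: -857 − 23 = -880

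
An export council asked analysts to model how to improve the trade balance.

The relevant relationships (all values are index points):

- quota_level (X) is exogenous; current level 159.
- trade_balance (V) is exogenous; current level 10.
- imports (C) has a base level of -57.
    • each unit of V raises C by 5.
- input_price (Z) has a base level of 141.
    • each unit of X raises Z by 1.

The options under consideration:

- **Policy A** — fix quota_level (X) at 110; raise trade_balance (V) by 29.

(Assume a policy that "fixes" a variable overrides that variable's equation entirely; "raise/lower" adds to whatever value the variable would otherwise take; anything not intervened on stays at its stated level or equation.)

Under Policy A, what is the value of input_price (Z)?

Policy A (X := 110, V + 29):
  X = 110
  Z = 141 + 110 = 251

251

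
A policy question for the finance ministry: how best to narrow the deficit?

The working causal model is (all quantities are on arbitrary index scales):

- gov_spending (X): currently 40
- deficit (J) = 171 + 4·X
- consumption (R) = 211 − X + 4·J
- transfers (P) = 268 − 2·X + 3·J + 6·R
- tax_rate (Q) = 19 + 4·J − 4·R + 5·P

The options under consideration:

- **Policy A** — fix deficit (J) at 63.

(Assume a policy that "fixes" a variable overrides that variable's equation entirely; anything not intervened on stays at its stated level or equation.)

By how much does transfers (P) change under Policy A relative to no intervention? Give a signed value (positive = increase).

-7236

Baseline:
  X = 40
  J = 171 + 4·40 = 331
  R = 211 − 40 + 4·331 = 1495
  P = 268 − 2·40 + 3·331 + 6·1495 = 10151
Policy A (J := 63):
  X = 40
  J = 63
  R = 211 − 40 + 4·63 = 423
  P = 268 − 2·40 + 3·63 + 6·423 = 2915
Change in P: 2915 − 10151 = -7236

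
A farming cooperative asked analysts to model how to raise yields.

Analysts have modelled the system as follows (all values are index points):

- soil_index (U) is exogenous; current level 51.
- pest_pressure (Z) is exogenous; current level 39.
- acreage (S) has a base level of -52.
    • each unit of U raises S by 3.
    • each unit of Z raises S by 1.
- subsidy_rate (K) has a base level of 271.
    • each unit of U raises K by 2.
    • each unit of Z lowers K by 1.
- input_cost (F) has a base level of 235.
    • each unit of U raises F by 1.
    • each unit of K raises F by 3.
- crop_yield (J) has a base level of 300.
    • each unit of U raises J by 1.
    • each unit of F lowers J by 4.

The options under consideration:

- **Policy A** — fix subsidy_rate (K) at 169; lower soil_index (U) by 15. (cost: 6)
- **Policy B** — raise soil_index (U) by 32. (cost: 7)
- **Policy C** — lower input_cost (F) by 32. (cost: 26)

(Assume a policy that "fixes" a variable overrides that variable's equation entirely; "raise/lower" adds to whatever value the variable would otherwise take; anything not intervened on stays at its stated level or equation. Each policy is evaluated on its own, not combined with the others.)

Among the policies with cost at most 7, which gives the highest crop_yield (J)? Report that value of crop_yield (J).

Policy A (K := 169, U − 15):
  U = 51 − 15 = 36
  Z = 39
  K = 169
  F = 235 + 36 + 3·169 = 778
  J = 300 + 36 − 4·778 = -2776
Policy B (U + 32):
  U = 51 + 32 = 83
  Z = 39
  K = 271 + 2·83 − 39 = 398
  F = 235 + 83 + 3·398 = 1512
  J = 300 + 83 − 4·1512 = -5665
Comparing — Policy A: J=-2776, Policy B: J=-5665. Highest is -2776 (Policy A).

-2776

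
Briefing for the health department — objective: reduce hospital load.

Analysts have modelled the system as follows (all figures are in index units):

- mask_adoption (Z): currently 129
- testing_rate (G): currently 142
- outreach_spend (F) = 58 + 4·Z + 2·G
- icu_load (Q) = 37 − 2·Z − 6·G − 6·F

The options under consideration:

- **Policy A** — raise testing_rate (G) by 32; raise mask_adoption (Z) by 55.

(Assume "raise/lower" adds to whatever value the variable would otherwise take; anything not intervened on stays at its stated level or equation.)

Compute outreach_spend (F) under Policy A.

1142

Policy A (G + 32, Z + 55):
  Z = 129 + 55 = 184
  G = 142 + 32 = 174
  F = 58 + 4·184 + 2·174 = 1142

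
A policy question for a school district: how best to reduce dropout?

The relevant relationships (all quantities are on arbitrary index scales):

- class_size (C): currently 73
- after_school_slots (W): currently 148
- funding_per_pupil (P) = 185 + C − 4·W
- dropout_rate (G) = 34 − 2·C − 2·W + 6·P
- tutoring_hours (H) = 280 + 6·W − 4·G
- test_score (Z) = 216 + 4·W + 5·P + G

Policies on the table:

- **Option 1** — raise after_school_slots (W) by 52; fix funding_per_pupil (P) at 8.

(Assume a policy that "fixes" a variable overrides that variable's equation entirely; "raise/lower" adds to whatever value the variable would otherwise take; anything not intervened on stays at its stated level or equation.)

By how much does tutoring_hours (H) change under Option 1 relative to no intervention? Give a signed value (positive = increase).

Baseline:
  C = 73
  W = 148
  P = 185 + 73 − 4·148 = -334
  G = 34 − 2·73 − 2·148 + 6·(-334) = -2412
  H = 280 + 6·148 − 4·(-2412) = 10816
Option 1 (W + 52, P := 8):
  C = 73
  W = 148 + 52 = 200
  P = 8
  G = 34 − 2·73 − 2·200 + 6·8 = -464
  H = 280 + 6·200 − 4·(-464) = 3336
Change in H: 3336 − 10816 = -7480

-7480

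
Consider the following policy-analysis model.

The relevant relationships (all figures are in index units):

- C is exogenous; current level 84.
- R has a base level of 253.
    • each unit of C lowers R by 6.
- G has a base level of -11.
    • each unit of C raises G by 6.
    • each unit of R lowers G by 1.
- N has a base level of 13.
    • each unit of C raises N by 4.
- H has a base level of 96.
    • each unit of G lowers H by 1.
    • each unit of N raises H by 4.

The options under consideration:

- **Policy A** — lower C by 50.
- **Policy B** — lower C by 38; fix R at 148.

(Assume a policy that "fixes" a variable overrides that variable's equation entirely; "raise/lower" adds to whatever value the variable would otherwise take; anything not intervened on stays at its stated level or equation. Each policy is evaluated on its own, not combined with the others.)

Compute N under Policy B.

Policy B (C − 38, R := 148):
  C = 84 − 38 = 46
  N = 13 + 4·46 = 197

197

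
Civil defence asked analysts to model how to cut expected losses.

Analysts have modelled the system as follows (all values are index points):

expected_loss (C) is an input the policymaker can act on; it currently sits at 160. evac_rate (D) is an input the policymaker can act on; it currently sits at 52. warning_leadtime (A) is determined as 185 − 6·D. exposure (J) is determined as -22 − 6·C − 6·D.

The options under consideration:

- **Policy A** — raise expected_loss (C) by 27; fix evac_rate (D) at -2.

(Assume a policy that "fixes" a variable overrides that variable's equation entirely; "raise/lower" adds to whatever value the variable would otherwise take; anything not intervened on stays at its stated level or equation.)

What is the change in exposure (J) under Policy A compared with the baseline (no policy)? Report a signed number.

Baseline:
  C = 160
  D = 52
  J = -22 − 6·160 − 6·52 = -1294
Policy A (C + 27, D := -2):
  C = 160 + 27 = 187
  D = -2
  J = -22 − 6·187 − 6·(-2) = -1132
Change in J: -1132 − (-1294) = 162

162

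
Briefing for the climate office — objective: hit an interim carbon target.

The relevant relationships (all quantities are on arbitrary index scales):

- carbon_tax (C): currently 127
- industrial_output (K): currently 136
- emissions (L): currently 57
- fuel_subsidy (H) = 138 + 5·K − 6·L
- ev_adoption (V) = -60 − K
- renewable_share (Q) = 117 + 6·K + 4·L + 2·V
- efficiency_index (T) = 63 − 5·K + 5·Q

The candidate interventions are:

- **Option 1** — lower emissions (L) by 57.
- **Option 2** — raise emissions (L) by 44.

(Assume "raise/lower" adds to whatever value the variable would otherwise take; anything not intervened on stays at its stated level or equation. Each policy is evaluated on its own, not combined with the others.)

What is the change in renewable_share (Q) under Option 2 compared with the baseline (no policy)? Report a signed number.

Baseline:
  K = 136
  L = 57
  V = -60 − 136 = -196
  Q = 117 + 6·136 + 4·57 + 2·(-196) = 769
Option 2 (L + 44):
  K = 136
  L = 57 + 44 = 101
  V = -60 − 136 = -196
  Q = 117 + 6·136 + 4·101 + 2·(-196) = 945
Change in Q: 945 − 769 = 176

176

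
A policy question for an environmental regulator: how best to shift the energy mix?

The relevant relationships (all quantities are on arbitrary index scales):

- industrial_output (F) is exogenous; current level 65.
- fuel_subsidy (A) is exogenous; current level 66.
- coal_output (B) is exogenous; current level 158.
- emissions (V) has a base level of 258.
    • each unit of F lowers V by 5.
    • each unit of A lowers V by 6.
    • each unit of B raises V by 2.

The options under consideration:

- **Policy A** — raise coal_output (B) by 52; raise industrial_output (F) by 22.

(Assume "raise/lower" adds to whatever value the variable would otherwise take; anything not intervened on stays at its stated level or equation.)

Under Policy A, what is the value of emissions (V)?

-153

Policy A (B + 52, F + 22):
  F = 65 + 22 = 87
  A = 66
  B = 158 + 52 = 210
  V = 258 − 5·87 − 6·66 + 2·210 = -153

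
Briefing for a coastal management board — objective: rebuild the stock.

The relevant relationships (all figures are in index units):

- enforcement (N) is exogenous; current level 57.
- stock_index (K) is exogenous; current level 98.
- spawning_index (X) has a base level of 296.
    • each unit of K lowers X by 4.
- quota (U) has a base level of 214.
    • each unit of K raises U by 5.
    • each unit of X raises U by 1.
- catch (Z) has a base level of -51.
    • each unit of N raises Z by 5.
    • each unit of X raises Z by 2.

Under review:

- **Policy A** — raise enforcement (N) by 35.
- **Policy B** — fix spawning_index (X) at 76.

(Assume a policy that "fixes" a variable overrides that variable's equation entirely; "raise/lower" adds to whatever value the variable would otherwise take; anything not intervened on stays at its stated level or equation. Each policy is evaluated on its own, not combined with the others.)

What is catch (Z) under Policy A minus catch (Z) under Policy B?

Policy A (N + 35):
  N = 57 + 35 = 92
  K = 98
  X = 296 − 4·98 = -96
  Z = -51 + 5·92 + 2·(-96) = 217
Policy B (X := 76):
  N = 57
  K = 98
  X = 76
  Z = -51 + 5·57 + 2·76 = 386
Z: 217 − 386 = -169

-169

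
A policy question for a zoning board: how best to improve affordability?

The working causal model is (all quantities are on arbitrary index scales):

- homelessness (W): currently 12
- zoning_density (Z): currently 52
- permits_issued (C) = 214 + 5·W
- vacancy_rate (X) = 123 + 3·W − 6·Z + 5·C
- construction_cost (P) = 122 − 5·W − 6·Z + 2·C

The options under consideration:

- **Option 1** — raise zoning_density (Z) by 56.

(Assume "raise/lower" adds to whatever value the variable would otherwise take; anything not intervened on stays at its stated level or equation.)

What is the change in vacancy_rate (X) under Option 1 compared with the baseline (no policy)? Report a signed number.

-336

Baseline:
  W = 12
  Z = 52
  C = 214 + 5·12 = 274
  X = 123 + 3·12 − 6·52 + 5·274 = 1217
Option 1 (Z + 56):
  W = 12
  Z = 52 + 56 = 108
  C = 214 + 5·12 = 274
  X = 123 + 3·12 − 6·108 + 5·274 = 881
Change in X: 881 − 1217 = -336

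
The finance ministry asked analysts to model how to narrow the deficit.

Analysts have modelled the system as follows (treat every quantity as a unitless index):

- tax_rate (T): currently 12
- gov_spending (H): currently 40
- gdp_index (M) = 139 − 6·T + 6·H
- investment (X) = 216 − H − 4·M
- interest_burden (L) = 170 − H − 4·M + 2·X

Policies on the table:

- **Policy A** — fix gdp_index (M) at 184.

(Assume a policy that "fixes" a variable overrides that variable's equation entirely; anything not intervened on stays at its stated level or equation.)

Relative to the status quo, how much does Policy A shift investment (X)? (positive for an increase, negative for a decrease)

Baseline:
  T = 12
  H = 40
  M = 139 − 6·12 + 6·40 = 307
  X = 216 − 40 − 4·307 = -1052
Policy A (M := 184):
  T = 12
  H = 40
  M = 184
  X = 216 − 40 − 4·184 = -560
Change in X: -560 − (-1052) = 492

492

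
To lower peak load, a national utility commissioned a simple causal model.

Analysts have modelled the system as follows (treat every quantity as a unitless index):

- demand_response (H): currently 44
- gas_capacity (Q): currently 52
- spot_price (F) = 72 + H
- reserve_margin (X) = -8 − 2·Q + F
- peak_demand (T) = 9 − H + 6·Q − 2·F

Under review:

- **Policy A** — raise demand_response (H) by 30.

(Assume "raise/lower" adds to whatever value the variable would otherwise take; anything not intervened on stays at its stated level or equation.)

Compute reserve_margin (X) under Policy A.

34

Policy A (H + 30):
  H = 44 + 30 = 74
  Q = 52
  F = 72 + 74 = 146
  X = -8 − 2·52 + 146 = 34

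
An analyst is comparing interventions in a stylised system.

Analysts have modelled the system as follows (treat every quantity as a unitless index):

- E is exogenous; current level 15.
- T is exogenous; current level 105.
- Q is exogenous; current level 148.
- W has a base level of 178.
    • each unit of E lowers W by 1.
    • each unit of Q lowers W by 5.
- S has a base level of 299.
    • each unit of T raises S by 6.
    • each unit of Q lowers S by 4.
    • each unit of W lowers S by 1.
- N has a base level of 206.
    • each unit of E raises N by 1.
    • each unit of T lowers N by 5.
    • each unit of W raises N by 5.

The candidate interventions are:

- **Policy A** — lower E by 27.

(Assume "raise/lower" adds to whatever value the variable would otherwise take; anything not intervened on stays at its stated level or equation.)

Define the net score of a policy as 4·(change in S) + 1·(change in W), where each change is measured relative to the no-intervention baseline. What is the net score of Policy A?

-81

Baseline:
  E = 15
  T = 105
  Q = 148
  W = 178 − 15 − 5·148 = -577
  S = 299 + 6·105 − 4·148 − (-577) = 914
Policy A (E − 27):
  E = 15 − 27 = -12
  T = 105
  Q = 148
  W = 178 − (-12) − 5·148 = -550
  S = 299 + 6·105 − 4·148 − (-550) = 887
ΔS = 887 − 914 = -27; ΔW = -550 − (-577) = 27
Score = 4·(-27) + 1·27 = -81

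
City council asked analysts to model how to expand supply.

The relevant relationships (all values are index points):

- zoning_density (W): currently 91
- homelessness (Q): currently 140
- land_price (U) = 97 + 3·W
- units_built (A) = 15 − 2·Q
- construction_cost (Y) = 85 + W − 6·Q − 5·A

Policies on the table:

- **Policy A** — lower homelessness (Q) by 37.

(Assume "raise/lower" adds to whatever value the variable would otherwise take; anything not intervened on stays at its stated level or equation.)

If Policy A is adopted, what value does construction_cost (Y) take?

513

Policy A (Q − 37):
  W = 91
  Q = 140 − 37 = 103
  A = 15 − 2·103 = -191
  Y = 85 + 91 − 6·103 − 5·(-191) = 513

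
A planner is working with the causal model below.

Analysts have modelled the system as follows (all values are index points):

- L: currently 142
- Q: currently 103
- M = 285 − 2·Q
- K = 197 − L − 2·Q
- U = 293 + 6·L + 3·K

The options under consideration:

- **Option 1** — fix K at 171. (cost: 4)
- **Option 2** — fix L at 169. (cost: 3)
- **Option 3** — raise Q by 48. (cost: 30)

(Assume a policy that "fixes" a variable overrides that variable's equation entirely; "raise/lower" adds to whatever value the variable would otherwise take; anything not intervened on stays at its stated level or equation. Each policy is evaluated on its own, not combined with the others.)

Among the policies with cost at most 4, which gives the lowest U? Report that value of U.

Option 1 (K := 171):
  L = 142
  Q = 103
  K = 171
  U = 293 + 6·142 + 3·171 = 1658
Option 2 (L := 169):
  L = 169
  Q = 103
  K = 197 − 169 − 2·103 = -178
  U = 293 + 6·169 + 3·(-178) = 773
Comparing — Option 1: U=1658, Option 2: U=773. Lowest is 773 (Option 2).

773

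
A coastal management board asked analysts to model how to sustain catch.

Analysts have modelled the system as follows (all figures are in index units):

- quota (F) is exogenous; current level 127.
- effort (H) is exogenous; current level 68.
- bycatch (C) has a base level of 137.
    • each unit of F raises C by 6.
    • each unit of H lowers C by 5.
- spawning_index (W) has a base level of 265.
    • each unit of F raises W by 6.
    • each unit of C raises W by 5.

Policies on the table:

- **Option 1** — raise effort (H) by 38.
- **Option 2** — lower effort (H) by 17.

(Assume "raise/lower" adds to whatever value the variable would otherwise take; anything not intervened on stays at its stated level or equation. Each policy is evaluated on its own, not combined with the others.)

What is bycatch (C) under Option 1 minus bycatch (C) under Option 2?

Option 1 (H + 38):
  F = 127
  H = 68 + 38 = 106
  C = 137 + 6·127 − 5·106 = 369
Option 2 (H − 17):
  F = 127
  H = 68 − 17 = 51
  C = 137 + 6·127 − 5·51 = 644
C: 369 − 644 = -275

-275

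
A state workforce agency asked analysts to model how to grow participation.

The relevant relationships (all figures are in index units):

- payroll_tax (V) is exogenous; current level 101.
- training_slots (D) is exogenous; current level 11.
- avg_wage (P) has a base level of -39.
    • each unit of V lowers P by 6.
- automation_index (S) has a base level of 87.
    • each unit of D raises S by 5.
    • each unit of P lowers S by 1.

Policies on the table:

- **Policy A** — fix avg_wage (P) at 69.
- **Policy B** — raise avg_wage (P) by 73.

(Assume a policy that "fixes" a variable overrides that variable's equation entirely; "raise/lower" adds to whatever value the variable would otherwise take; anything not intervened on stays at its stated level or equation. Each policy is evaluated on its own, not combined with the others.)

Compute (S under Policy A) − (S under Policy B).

Policy A (P := 69):
  V = 101
  D = 11
  P = 69
  S = 87 + 5·11 − 69 = 73
Policy B (P + 73):
  V = 101
  D = 11
  P = -39 − 6·101 (+73 from intervention) = -572
  S = 87 + 5·11 − (-572) = 714
S: 73 − 714 = -641

-641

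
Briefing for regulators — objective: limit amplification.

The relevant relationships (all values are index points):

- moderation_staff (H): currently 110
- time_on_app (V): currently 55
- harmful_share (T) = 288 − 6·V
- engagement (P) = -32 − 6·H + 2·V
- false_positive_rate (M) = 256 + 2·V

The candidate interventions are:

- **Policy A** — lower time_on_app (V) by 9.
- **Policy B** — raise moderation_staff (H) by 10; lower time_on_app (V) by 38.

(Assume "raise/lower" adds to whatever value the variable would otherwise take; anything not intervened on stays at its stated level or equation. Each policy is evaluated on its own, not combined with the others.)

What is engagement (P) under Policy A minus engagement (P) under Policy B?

Policy A (V − 9):
  H = 110
  V = 55 − 9 = 46
  P = -32 − 6·110 + 2·46 = -600
Policy B (H + 10, V − 38):
  H = 110 + 10 = 120
  V = 55 − 38 = 17
  P = -32 − 6·120 + 2·17 = -718
P: -600 − (-718) = 118

118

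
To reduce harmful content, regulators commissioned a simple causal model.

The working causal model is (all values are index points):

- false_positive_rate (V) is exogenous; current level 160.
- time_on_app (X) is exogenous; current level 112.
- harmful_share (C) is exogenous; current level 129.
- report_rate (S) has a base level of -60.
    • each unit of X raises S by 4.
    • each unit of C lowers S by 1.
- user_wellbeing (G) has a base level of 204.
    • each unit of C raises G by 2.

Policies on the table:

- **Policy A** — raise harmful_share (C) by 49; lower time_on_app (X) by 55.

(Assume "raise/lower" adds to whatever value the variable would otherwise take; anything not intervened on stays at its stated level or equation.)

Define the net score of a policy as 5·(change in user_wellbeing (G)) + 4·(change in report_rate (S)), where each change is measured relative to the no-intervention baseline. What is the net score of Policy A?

-586

Baseline:
  X = 112
  C = 129
  S = -60 + 4·112 − 129 = 259
  G = 204 + 2·129 = 462
Policy A (C + 49, X − 55):
  X = 112 − 55 = 57
  C = 129 + 49 = 178
  S = -60 + 4·57 − 178 = -10
  G = 204 + 2·178 = 560
ΔG = 560 − 462 = 98; ΔS = -10 − 259 = -269
Score = 5·98 + 4·(-269) = -586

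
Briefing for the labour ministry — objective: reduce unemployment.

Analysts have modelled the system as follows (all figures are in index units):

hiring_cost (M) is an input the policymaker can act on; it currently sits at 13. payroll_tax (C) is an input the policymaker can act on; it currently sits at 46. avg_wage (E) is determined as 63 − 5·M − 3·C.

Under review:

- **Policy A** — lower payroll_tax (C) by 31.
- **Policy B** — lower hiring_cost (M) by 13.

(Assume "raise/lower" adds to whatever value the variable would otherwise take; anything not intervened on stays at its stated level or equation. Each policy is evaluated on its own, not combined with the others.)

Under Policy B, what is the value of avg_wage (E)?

Policy B (M − 13):
  M = 13 − 13 = 0
  C = 46
  E = 63 − 5·0 − 3·46 = -75

-75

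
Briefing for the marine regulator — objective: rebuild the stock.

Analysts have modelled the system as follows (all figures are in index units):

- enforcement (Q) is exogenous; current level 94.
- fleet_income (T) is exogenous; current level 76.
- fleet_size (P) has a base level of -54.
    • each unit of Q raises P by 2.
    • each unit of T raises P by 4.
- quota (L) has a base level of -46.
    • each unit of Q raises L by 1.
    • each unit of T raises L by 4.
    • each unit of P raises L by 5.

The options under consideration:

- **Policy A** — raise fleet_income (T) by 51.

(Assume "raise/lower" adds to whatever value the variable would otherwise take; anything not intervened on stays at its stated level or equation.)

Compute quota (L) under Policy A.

3766

Policy A (T + 51):
  Q = 94
  T = 76 + 51 = 127
  P = -54 + 2·94 + 4·127 = 642
  L = -46 + 94 + 4·127 + 5·642 = 3766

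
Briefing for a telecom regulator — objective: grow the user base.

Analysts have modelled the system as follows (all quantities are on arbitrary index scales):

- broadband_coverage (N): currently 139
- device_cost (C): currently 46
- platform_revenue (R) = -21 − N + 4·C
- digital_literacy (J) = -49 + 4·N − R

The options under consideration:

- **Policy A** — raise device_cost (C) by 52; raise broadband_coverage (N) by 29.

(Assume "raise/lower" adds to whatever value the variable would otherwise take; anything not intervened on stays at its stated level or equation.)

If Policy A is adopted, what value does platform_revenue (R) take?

203

Policy A (C + 52, N + 29):
  N = 139 + 29 = 168
  C = 46 + 52 = 98
  R = -21 − 168 + 4·98 = 203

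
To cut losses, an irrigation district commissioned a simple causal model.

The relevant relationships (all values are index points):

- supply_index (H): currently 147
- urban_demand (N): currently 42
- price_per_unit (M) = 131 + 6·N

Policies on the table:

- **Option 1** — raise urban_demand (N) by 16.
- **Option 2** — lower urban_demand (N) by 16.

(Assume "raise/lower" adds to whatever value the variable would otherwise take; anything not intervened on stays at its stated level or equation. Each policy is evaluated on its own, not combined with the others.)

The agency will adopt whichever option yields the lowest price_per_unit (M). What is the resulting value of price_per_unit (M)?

287

Option 1 (N + 16):
  N = 42 + 16 = 58
  M = 131 + 6·58 = 479
Option 2 (N − 16):
  N = 42 − 16 = 26
  M = 131 + 6·26 = 287
Comparing — Option 1: M=479, Option 2: M=287. Lowest is 287 (Option 2).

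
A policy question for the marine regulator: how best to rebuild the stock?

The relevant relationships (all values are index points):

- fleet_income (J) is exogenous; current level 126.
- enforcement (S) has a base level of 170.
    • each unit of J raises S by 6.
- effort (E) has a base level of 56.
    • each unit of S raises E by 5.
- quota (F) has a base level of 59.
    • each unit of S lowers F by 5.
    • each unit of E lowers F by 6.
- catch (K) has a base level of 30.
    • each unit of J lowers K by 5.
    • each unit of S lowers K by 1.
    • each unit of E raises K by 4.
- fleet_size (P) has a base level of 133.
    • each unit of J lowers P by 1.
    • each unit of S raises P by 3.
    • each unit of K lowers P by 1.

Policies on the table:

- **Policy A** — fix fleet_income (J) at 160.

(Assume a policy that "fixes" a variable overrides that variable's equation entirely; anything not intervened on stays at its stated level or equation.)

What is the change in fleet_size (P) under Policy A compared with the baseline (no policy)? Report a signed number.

Baseline:
  J = 126
  S = 170 + 6·126 = 926
  E = 56 + 5·926 = 4686
  K = 30 − 5·126 − 926 + 4·4686 = 17218
  P = 133 − 126 + 3·926 − 17218 = -14433
Policy A (J := 160):
  J = 160
  S = 170 + 6·160 = 1130
  E = 56 + 5·1130 = 5706
  K = 30 − 5·160 − 1130 + 4·5706 = 20924
  P = 133 − 160 + 3·1130 − 20924 = -17561
Change in P: -17561 − (-14433) = -3128

-3128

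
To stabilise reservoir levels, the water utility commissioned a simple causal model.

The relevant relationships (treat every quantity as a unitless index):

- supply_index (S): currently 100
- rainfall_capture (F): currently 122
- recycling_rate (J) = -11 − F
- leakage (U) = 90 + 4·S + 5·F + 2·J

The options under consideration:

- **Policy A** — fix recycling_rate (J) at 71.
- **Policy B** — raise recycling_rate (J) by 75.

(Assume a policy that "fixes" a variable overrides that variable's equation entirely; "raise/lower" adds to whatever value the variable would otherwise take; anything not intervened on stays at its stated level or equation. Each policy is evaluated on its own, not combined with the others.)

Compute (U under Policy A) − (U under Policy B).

Policy A (J := 71):
  S = 100
  F = 122
  J = 71
  U = 90 + 4·100 + 5·122 + 2·71 = 1242
Policy B (J + 75):
  S = 100
  F = 122
  J = -11 − 122 (+75 from intervention) = -58
  U = 90 + 4·100 + 5·122 + 2·(-58) = 984
U: 1242 − 984 = 258

258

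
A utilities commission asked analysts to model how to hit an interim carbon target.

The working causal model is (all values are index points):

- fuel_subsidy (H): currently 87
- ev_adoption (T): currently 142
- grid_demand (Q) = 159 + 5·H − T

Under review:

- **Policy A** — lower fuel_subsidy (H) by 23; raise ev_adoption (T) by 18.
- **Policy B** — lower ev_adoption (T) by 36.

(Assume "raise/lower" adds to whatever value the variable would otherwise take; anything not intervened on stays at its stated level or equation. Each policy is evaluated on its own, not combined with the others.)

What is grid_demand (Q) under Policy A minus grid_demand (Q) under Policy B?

Policy A (H − 23, T + 18):
  H = 87 − 23 = 64
  T = 142 + 18 = 160
  Q = 159 + 5·64 − 160 = 319
Policy B (T − 36):
  H = 87
  T = 142 − 36 = 106
  Q = 159 + 5·87 − 106 = 488
Q: 319 − 488 = -169

-169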